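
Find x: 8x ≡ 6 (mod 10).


GCD(8, 10) = 2 divides 6
Divide: 4x ≡ 3 (mod 5)
x ≡ 2 (mod 5)


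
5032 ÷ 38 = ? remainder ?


5032 = 38 * 132 + 16
Check: 5016 + 16 = 5032

q = 132, r = 16


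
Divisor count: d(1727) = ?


1727 = 11^1 × 157^1
d(1727) = (1+1) × (1+1) = 4

4 divisors


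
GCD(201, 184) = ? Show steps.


201 = 1 * 184 + 17
184 = 10 * 17 + 14
17 = 1 * 14 + 3
14 = 4 * 3 + 2
3 = 1 * 2 + 1
2 = 2 * 1 + 0
GCD = 1


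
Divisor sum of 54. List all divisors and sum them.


Divisors of 54: 1, 2, 3, 6, 9, 18, 27, 54
Sum = 1 + 2 + 3 + 6 + 9 + 18 + 27 + 54 = 120

σ(54) = 120


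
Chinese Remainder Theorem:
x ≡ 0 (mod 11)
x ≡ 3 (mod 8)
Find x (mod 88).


M = 11*8 = 88
M1 = M/11 = 8, M2 = M/8 = 11
M1^(-1) mod 11 = 7, M2^(-1) mod 8 = 3
x = 0*8*7 + 3*11*3 = 99
99 mod 88 = 11
Check: 11 mod 11 = 0 ✓, 11 mod 8 = 3 ✓

x ≡ 11 (mod 88)


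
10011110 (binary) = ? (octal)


10011110 (base 2) = 158 (decimal)
158 (decimal) = 236 (base 8)


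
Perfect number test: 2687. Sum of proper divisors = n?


Proper divisors of 2687: 1
Sum = 1 = 1

No, 2687 is not perfect (1 ≠ 2687)


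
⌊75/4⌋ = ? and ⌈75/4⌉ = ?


75/4 = 18.7500
floor = 18
ceil = 19

floor = 18, ceil = 19


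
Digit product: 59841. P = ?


5 × 9 × 8 × 4 × 1 = 1440


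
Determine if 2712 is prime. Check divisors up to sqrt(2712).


2712 / 2 = 1356 (exact division)
2712 is NOT prime.

No, 2712 is not prime


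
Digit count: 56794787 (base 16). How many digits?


56794787 in base 16 = 3629EA3
Number of digits = 7

7 digits (base 16)


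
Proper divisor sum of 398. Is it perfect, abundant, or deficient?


Proper divisors: 1, 2, 199
Sum = 1 + 2 + 199 = 202
202 < 398 → deficient

s(398) = 202 (deficient)


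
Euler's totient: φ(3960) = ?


3960 = 2^3 × 3^2 × 5 × 11
Prime factors: 2, 3, 5, 11
φ(3960) = 3960 × (1-1/2) × (1-1/3) × (1-1/5) × (1-1/11)
= 3960 × 1/2 × 2/3 × 4/5 × 10/11 = 960

φ(3960) = 960


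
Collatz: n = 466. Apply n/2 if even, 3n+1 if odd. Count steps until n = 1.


466 → 233 → 700 → 350 → 175 → 526 → 263 → 790 → 395 → 1186 → 593 → 1780 → 890 → 445 → 1336 → 668 → 334 → 167 → 502 → 251 → 754 → 377 → 1132 → 566 → 283 → 850 → 425 → 1276 → 638 → 319 → 958 → 479 → 1438 → 719 → 2158 → 1079 → 3238 → 1619 → 4858 → 2429 → 7288 → 3644 → 1822 → 911 → 2734 → 1367 → 4102 → 2051 → 6154 → 3077 → 9232 → 4616 → 2308 → 1154 → 577 → 1732 → 866 → 433 → 1300 → 650 → 325 → 976 → 488 → 244 → 122 → 61 → 184 → 92 → 46 → 23 → 70 → 35 → 106 → 53 → 160 → 80 → 40 → 20 → 10 → 5 → 16 → 8 → 4 → 2 → 1
Total steps = 84

84 steps


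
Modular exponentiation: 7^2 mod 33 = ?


7^1 mod 33 = 7
7^2 mod 33 = 16


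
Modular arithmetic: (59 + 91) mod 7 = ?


59 + 91 = 150
150 mod 7 = 3


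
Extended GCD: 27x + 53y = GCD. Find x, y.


Tabular extended Euclidean (each row: r = 27*s + 53*t):
r=27, s=1, t=0
r=53, s=0, t=1
q=0: r=27, s=1, t=0   [27*(1) + 53*(0) = 27]
q=1: r=26, s=-1, t=1   [27*(-1) + 53*(1) = 26]
q=1: r=1, s=2, t=-1   [27*(2) + 53*(-1) = 1]
q=26: r=0, s=-53, t=27   [27*(-53) + 53*(27) = 0]
GCD = 1; from the row with r=1: x=2, y=-1
Check: 27*(2) + 53*(-1) = 54 - 53 = 1

GCD = 1, x = 2, y = -1


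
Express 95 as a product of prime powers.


95 / 5 = 19
19 / 19 = 1
95 = 5 × 19


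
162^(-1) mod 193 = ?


Use the extended Euclidean algorithm on (193, 162); each row r = 193*s + 162*t:
r=193, s=1, t=0
r=162, s=0, t=1
q=1: r=31, s=1, t=-1   [193*(1) + 162*(-1) = 31]
q=5: r=7, s=-5, t=6   [193*(-5) + 162*(6) = 7]
q=4: r=3, s=21, t=-25   [193*(21) + 162*(-25) = 3]
q=2: r=1, s=-47, t=56   [193*(-47) + 162*(56) = 1]
q=3: r=0, s=162, t=-193   [193*(162) + 162*(-193) = 0]
GCD = 1 with t = 56, so 162*(56) ≡ 1 (mod 193)
Inverse = 56 mod 193 = 56
Check: 162 * 56 = 9072 ≡ 1 (mod 193)

162^(-1) ≡ 56 (mod 193)


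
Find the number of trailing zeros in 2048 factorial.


floor(2048/5) = 409
floor(2048/25) = 81
floor(2048/125) = 16
floor(2048/625) = 3
Total = 509

509 trailing zeros


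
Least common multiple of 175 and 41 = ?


GCD(175, 41) = 1
LCM = 175*41/1 = 7175/1 = 7175

LCM = 7175


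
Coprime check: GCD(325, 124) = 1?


Euclidean algorithm:
325 = 2 * 124 + 77
124 = 1 * 77 + 47
77 = 1 * 47 + 30
47 = 1 * 30 + 17
30 = 1 * 17 + 13
17 = 1 * 13 + 4
13 = 3 * 4 + 1
4 = 4 * 1 + 0
GCD(325, 124) = 1

Yes, coprime (GCD = 1)


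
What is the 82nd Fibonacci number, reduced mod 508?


F(k) mod 508 for k=1..82:
1, 1, 2, 3, 5, 8, 13, 21, 34, 55, 89, 144, 233, 377, 102, 479, 73, 44, 117, 161, 278, 439, 209, 140, 349, 489, 330, 311, 133, 444, 69, 5, 74, 79, 153, 232, 385, 109, 494, 95, 81, 176, 257, 433, 182, 107, 289, 396, 177, 65, 242, 307, 41, 348, 389, 229, 110, 339, 449, 280, 221, 501, 214, 207, 421, 120, 33, 153, 186, 339, 17, 356, 373, 221, 86, 307, 393, 192, 77, 269, 346, 107
F(82) mod 508 = 107


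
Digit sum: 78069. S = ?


7 + 8 + 0 + 6 + 9 = 30


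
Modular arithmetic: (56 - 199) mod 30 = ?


56 - 199 = -143
-143 mod 30 = 7


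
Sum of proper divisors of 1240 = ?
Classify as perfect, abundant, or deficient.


Proper divisors: 1, 2, 4, 5, 8, 10, 20, 31, 40, 62, 124, 155, 248, 310, 620
Sum = 1 + 2 + 4 + 5 + 8 + 10 + 20 + 31 + 40 + 62 + 124 + 155 + 248 + 310 + 620 = 1640
1640 > 1240 → abundant

s(1240) = 1640 (abundant)


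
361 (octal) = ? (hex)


361 (base 8) = 241 (decimal)
241 (decimal) = F1 (base 16)


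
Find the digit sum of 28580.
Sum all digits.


2 + 8 + 5 + 8 + 0 = 23


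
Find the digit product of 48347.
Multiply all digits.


4 × 8 × 3 × 4 × 7 = 2688


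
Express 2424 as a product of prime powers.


2424 / 2 = 1212
1212 / 2 = 606
606 / 2 = 303
303 / 3 = 101
101 / 101 = 1
2424 = 2^3 × 3 × 101


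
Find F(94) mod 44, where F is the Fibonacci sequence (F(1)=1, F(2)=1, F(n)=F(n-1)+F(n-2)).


F(k) mod 44 for k=1..94:
1, 1, 2, 3, 5, 8, 13, 21, 34, 11, 1, 12, 13, 25, 38, 19, 13, 32, 1, 33, 34, 23, 13, 36, 5, 41, 2, 43, 1, 0, 1, 1, 2, 3, 5, 8, 13, 21, 34, 11, 1, 12, 13, 25, 38, 19, 13, 32, 1, 33, 34, 23, 13, 36, 5, 41, 2, 43, 1, 0, 1, 1, 2, 3, 5, 8, 13, 21, 34, 11, 1, 12, 13, 25, 38, 19, 13, 32, 1, 33, 34, 23, 13, 36, 5, 41, 2, 43, 1, 0, 1, 1, 2, 3
F(94) mod 44 = 3


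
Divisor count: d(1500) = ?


1500 = 2^2 × 3^1 × 5^3
d(1500) = (2+1) × (1+1) × (3+1) = 24

24 divisors


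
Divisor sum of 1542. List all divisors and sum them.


Divisors of 1542: 1, 2, 3, 6, 257, 514, 771, 1542
Sum = 1 + 2 + 3 + 6 + 257 + 514 + 771 + 1542 = 3096

σ(1542) = 3096


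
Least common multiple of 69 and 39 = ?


GCD(69, 39) = 3
LCM = 69*39/3 = 2691/3 = 897

LCM = 897


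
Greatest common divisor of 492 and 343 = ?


492 = 1 * 343 + 149
343 = 2 * 149 + 45
149 = 3 * 45 + 14
45 = 3 * 14 + 3
14 = 4 * 3 + 2
3 = 1 * 2 + 1
2 = 2 * 1 + 0
GCD = 1


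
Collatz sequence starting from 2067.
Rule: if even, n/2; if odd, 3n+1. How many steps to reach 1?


2067 → 6202 → 3101 → 9304 → 4652 → 2326 → 1163 → 3490 → 1745 → 5236 → 2618 → 1309 → 3928 → 1964 → 982 → 491 → 1474 → 737 → 2212 → 1106 → 553 → 1660 → 830 → 415 → 1246 → 623 → 1870 → 935 → 2806 → 1403 → 4210 → 2105 → 6316 → 3158 → 1579 → 4738 → 2369 → 7108 → 3554 → 1777 → 5332 → 2666 → 1333 → 4000 → 2000 → 1000 → 500 → 250 → 125 → 376 → 188 → 94 → 47 → 142 → 71 → 214 → 107 → 322 → 161 → 484 → 242 → 121 → 364 → 182 → 91 → 274 → 137 → 412 → 206 → 103 → 310 → 155 → 466 → 233 → 700 → 350 → 175 → 526 → 263 → 790 → 395 → 1186 → 593 → 1780 → 890 → 445 → 1336 → 668 → 334 → 167 → 502 → 251 → 754 → 377 → 1132 → 566 → 283 → 850 → 425 → 1276 → 638 → 319 → 958 → 479 → 1438 → 719 → 2158 → 1079 → 3238 → 1619 → 4858 → 2429 → 7288 → 3644 → 1822 → 911 → 2734 → 1367 → 4102 → 2051 → 6154 → 3077 → 9232 → 4616 → 2308 → 1154 → 577 → 1732 → 866 → 433 → 1300 → 650 → 325 → 976 → 488 → 244 → 122 → 61 → 184 → 92 → 46 → 23 → 70 → 35 → 106 → 53 → 160 → 80 → 40 → 20 → 10 → 5 → 16 → 8 → 4 → 2 → 1
Total steps = 156

156 steps


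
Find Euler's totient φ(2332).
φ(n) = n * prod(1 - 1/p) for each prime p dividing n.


2332 = 2^2 × 11 × 53
Prime factors: 2, 11, 53
φ(2332) = 2332 × (1-1/2) × (1-1/11) × (1-1/53)
= 2332 × 1/2 × 10/11 × 52/53 = 1040

φ(2332) = 1040


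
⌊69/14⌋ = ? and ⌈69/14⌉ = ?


69/14 = 4.9286
floor = 4
ceil = 5

floor = 4, ceil = 5


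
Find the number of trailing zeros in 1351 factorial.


floor(1351/5) = 270
floor(1351/25) = 54
floor(1351/125) = 10
floor(1351/625) = 2
Total = 336

336 trailing zeros


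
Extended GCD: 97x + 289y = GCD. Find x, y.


Tabular extended Euclidean (each row: r = 97*s + 289*t):
r=97, s=1, t=0
r=289, s=0, t=1
q=0: r=97, s=1, t=0   [97*(1) + 289*(0) = 97]
q=2: r=95, s=-2, t=1   [97*(-2) + 289*(1) = 95]
q=1: r=2, s=3, t=-1   [97*(3) + 289*(-1) = 2]
q=47: r=1, s=-143, t=48   [97*(-143) + 289*(48) = 1]
q=2: r=0, s=289, t=-97   [97*(289) + 289*(-97) = 0]
GCD = 1; from the row with r=1: x=-143, y=48
Check: 97*(-143) + 289*(48) = -13871 + 13872 = 1

GCD = 1, x = -143, y = 48


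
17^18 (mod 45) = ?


17^1 mod 45 = 17
17^2 mod 45 = 19
17^3 mod 45 = 8
17^4 mod 45 = 1
17^5 mod 45 = 17
17^6 mod 45 = 19
17^7 mod 45 = 8
17^8 mod 45 = 1
17^9 mod 45 = 17
17^10 mod 45 = 19
17^11 mod 45 = 8
17^12 mod 45 = 1
17^13 mod 45 = 17
17^14 mod 45 = 19
17^15 mod 45 = 8
17^16 mod 45 = 1
17^17 mod 45 = 17
17^18 mod 45 = 19


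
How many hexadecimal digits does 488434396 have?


488434396 in base 16 = 1D1CEADC
Number of digits = 8

8 digits (base 16)


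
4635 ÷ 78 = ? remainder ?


4635 = 78 * 59 + 33
Check: 4602 + 33 = 4635

q = 59, r = 33


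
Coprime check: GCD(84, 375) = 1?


Euclidean algorithm:
375 = 4 * 84 + 39
84 = 2 * 39 + 6
39 = 6 * 6 + 3
6 = 2 * 3 + 0
GCD(84, 375) = 3

No, not coprime (GCD = 3)


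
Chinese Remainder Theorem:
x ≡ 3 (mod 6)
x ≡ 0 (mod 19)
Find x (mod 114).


M = 6*19 = 114
M1 = M/6 = 19, M2 = M/19 = 6
M1^(-1) mod 6 = 1, M2^(-1) mod 19 = 16
x = 3*19*1 + 0*6*16 = 57
57 mod 114 = 57
Check: 57 mod 6 = 3 ✓, 57 mod 19 = 0 ✓

x ≡ 57 (mod 114)


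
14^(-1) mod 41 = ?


Use the extended Euclidean algorithm on (41, 14); each row r = 41*s + 14*t:
r=41, s=1, t=0
r=14, s=0, t=1
q=2: r=13, s=1, t=-2   [41*(1) + 14*(-2) = 13]
q=1: r=1, s=-1, t=3   [41*(-1) + 14*(3) = 1]
q=13: r=0, s=14, t=-41   [41*(14) + 14*(-41) = 0]
GCD = 1 with t = 3, so 14*(3) ≡ 1 (mod 41)
Inverse = 3 mod 41 = 3
Check: 14 * 3 = 42 ≡ 1 (mod 41)

14^(-1) ≡ 3 (mod 41)


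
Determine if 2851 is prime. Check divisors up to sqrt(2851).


Check divisors up to sqrt(2851) = 53.3948
No divisors found.
2851 is prime.

Yes, 2851 is prime


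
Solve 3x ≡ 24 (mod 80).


GCD(3, 80) = 1, unique solution
a^(-1) mod 80 = 27
x = 27 * 24 mod 80 = 8

x ≡ 8 (mod 80)


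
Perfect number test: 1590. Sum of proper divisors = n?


Proper divisors of 1590: 1, 2, 3, 5, 6, 10, 15, 30, 53, 106, 159, 265, 318, 530, 795
Sum = 1 + 2 + 3 + 5 + 6 + 10 + 15 + 30 + 53 + 106 + 159 + 265 + 318 + 530 + 795 = 2298

No, 1590 is not perfect (2298 ≠ 1590)


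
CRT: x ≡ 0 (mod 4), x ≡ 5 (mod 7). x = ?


M = 4*7 = 28
M1 = M/4 = 7, M2 = M/7 = 4
M1^(-1) mod 4 = 3, M2^(-1) mod 7 = 2
x = 0*7*3 + 5*4*2 = 40
40 mod 28 = 12
Check: 12 mod 4 = 0 ✓, 12 mod 7 = 5 ✓

x ≡ 12 (mod 28)


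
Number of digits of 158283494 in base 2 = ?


158283494 in base 2 = 1001011011110011011011100110
Number of digits = 28

28 digits (base 2)


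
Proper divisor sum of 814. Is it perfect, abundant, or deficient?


Proper divisors: 1, 2, 11, 22, 37, 74, 407
Sum = 1 + 2 + 11 + 22 + 37 + 74 + 407 = 554
554 < 814 → deficient

s(814) = 554 (deficient)


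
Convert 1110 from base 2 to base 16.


1110 (base 2) = 14 (decimal)
14 (decimal) = E (base 16)


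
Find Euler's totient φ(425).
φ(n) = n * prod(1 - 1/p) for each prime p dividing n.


425 = 5^2 × 17
Prime factors: 5, 17
φ(425) = 425 × (1-1/5) × (1-1/17)
= 425 × 4/5 × 16/17 = 320

φ(425) = 320


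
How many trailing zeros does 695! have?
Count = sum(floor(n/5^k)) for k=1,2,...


floor(695/5) = 139
floor(695/25) = 27
floor(695/125) = 5
floor(695/625) = 1
Total = 172

172 trailing zeros


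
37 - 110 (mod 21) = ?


37 - 110 = -73
-73 mod 21 = 11


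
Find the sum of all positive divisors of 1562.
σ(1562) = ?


Divisors of 1562: 1, 2, 11, 22, 71, 142, 781, 1562
Sum = 1 + 2 + 11 + 22 + 71 + 142 + 781 + 1562 = 2592

σ(1562) = 2592


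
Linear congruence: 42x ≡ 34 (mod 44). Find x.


GCD(42, 44) = 2 divides 34
Divide: 21x ≡ 17 (mod 22)
x ≡ 5 (mod 22)


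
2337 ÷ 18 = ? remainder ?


2337 = 18 * 129 + 15
Check: 2322 + 15 = 2337

q = 129, r = 15


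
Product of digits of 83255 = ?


8 × 3 × 2 × 5 × 5 = 1200


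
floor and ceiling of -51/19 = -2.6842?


-51/19 = -2.6842
floor = -3
ceil = -2

floor = -3, ceil = -2


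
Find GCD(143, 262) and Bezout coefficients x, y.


Tabular extended Euclidean (each row: r = 143*s + 262*t):
r=143, s=1, t=0
r=262, s=0, t=1
q=0: r=143, s=1, t=0   [143*(1) + 262*(0) = 143]
q=1: r=119, s=-1, t=1   [143*(-1) + 262*(1) = 119]
q=1: r=24, s=2, t=-1   [143*(2) + 262*(-1) = 24]
q=4: r=23, s=-9, t=5   [143*(-9) + 262*(5) = 23]
q=1: r=1, s=11, t=-6   [143*(11) + 262*(-6) = 1]
q=23: r=0, s=-262, t=143   [143*(-262) + 262*(143) = 0]
GCD = 1; from the row with r=1: x=11, y=-6
Check: 143*(11) + 262*(-6) = 1573 - 1572 = 1

GCD = 1, x = 11, y = -6


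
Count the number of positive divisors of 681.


681 = 3^1 × 227^1
d(681) = (1+1) × (1+1) = 4

4 divisors


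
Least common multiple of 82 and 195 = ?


GCD(82, 195) = 1
LCM = 82*195/1 = 15990/1 = 15990

LCM = 15990


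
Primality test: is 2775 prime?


2775 / 3 = 925 (exact division)
2775 is NOT prime.

No, 2775 is not prime


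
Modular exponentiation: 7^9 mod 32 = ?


7^1 mod 32 = 7
7^2 mod 32 = 17
7^3 mod 32 = 23
7^4 mod 32 = 1
7^5 mod 32 = 7
7^6 mod 32 = 17
7^7 mod 32 = 23
7^8 mod 32 = 1
7^9 mod 32 = 7


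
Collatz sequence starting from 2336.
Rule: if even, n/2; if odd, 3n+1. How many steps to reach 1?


2336 → 1168 → 584 → 292 → 146 → 73 → 220 → 110 → 55 → 166 → 83 → 250 → 125 → 376 → 188 → 94 → 47 → 142 → 71 → 214 → 107 → 322 → 161 → 484 → 242 → 121 → 364 → 182 → 91 → 274 → 137 → 412 → 206 → 103 → 310 → 155 → 466 → 233 → 700 → 350 → 175 → 526 → 263 → 790 → 395 → 1186 → 593 → 1780 → 890 → 445 → 1336 → 668 → 334 → 167 → 502 → 251 → 754 → 377 → 1132 → 566 → 283 → 850 → 425 → 1276 → 638 → 319 → 958 → 479 → 1438 → 719 → 2158 → 1079 → 3238 → 1619 → 4858 → 2429 → 7288 → 3644 → 1822 → 911 → 2734 → 1367 → 4102 → 2051 → 6154 → 3077 → 9232 → 4616 → 2308 → 1154 → 577 → 1732 → 866 → 433 → 1300 → 650 → 325 → 976 → 488 → 244 → 122 → 61 → 184 → 92 → 46 → 23 → 70 → 35 → 106 → 53 → 160 → 80 → 40 → 20 → 10 → 5 → 16 → 8 → 4 → 2 → 1
Total steps = 120

120 steps


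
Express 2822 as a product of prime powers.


2822 / 2 = 1411
1411 / 17 = 83
83 / 83 = 1
2822 = 2 × 17 × 83


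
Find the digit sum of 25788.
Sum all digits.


2 + 5 + 7 + 8 + 8 = 30


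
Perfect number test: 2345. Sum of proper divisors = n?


Proper divisors of 2345: 1, 5, 7, 35, 67, 335, 469
Sum = 1 + 5 + 7 + 35 + 67 + 335 + 469 = 919

No, 2345 is not perfect (919 ≠ 2345)


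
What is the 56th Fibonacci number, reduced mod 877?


F(k) mod 877 for k=1..56:
1, 1, 2, 3, 5, 8, 13, 21, 34, 55, 89, 144, 233, 377, 610, 110, 720, 830, 673, 626, 422, 171, 593, 764, 480, 367, 847, 337, 307, 644, 74, 718, 792, 633, 548, 304, 852, 279, 254, 533, 787, 443, 353, 796, 272, 191, 463, 654, 240, 17, 257, 274, 531, 805, 459, 387
F(56) mod 877 = 387


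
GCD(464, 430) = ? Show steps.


464 = 1 * 430 + 34
430 = 12 * 34 + 22
34 = 1 * 22 + 12
22 = 1 * 12 + 10
12 = 1 * 10 + 2
10 = 5 * 2 + 0
GCD = 2


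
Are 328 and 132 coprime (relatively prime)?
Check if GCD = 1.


Euclidean algorithm:
328 = 2 * 132 + 64
132 = 2 * 64 + 4
64 = 16 * 4 + 0
GCD(328, 132) = 4

No, not coprime (GCD = 4)


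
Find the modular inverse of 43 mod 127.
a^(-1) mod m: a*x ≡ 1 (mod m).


Use the extended Euclidean algorithm on (127, 43); each row r = 127*s + 43*t:
r=127, s=1, t=0
r=43, s=0, t=1
q=2: r=41, s=1, t=-2   [127*(1) + 43*(-2) = 41]
q=1: r=2, s=-1, t=3   [127*(-1) + 43*(3) = 2]
q=20: r=1, s=21, t=-62   [127*(21) + 43*(-62) = 1]
q=2: r=0, s=-43, t=127   [127*(-43) + 43*(127) = 0]
GCD = 1 with t = -62, so 43*(-62) ≡ 1 (mod 127)
Inverse = -62 mod 127 = 65
Check: 43 * 65 = 2795 ≡ 1 (mod 127)

43^(-1) ≡ 65 (mod 127)


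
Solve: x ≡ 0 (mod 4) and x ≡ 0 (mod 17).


M = 4*17 = 68
M1 = M/4 = 17, M2 = M/17 = 4
M1^(-1) mod 4 = 1, M2^(-1) mod 17 = 13
x = 0*17*1 + 0*4*13 = 0
0 mod 68 = 0
Check: 0 mod 4 = 0 ✓, 0 mod 17 = 0 ✓

x ≡ 0 (mod 68)


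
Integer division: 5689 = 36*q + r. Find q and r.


5689 = 36 * 158 + 1
Check: 5688 + 1 = 5689

q = 158, r = 1


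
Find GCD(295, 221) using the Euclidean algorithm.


295 = 1 * 221 + 74
221 = 2 * 74 + 73
74 = 1 * 73 + 1
73 = 73 * 1 + 0
GCD = 1


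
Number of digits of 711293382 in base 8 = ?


711293382 in base 8 = 5231274706
Number of digits = 10

10 digits (base 8)


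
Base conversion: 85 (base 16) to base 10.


85 (base 16) = 133 (decimal)
133 (decimal) = 133 (base 10)


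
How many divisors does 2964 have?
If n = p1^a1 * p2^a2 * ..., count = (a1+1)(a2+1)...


2964 = 2^2 × 3^1 × 13^1 × 19^1
d(2964) = (2+1) × (1+1) × (1+1) × (1+1) = 24

24 divisors


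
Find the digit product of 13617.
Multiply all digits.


1 × 3 × 6 × 1 × 7 = 126


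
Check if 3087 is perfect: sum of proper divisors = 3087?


Proper divisors of 3087: 1, 3, 7, 9, 21, 49, 63, 147, 343, 441, 1029
Sum = 1 + 3 + 7 + 9 + 21 + 49 + 63 + 147 + 343 + 441 + 1029 = 2113

No, 3087 is not perfect (2113 ≠ 3087)


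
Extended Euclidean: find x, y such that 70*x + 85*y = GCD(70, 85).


Tabular extended Euclidean (each row: r = 70*s + 85*t):
r=70, s=1, t=0
r=85, s=0, t=1
q=0: r=70, s=1, t=0   [70*(1) + 85*(0) = 70]
q=1: r=15, s=-1, t=1   [70*(-1) + 85*(1) = 15]
q=4: r=10, s=5, t=-4   [70*(5) + 85*(-4) = 10]
q=1: r=5, s=-6, t=5   [70*(-6) + 85*(5) = 5]
q=2: r=0, s=17, t=-14   [70*(17) + 85*(-14) = 0]
GCD = 5; from the row with r=5: x=-6, y=5
Check: 70*(-6) + 85*(5) = -420 + 425 = 5

GCD = 5, x = -6, y = 5


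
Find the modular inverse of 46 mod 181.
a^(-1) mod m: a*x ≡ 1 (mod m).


Use the extended Euclidean algorithm on (181, 46); each row r = 181*s + 46*t:
r=181, s=1, t=0
r=46, s=0, t=1
q=3: r=43, s=1, t=-3   [181*(1) + 46*(-3) = 43]
q=1: r=3, s=-1, t=4   [181*(-1) + 46*(4) = 3]
q=14: r=1, s=15, t=-59   [181*(15) + 46*(-59) = 1]
q=3: r=0, s=-46, t=181   [181*(-46) + 46*(181) = 0]
GCD = 1 with t = -59, so 46*(-59) ≡ 1 (mod 181)
Inverse = -59 mod 181 = 122
Check: 46 * 122 = 5612 ≡ 1 (mod 181)

46^(-1) ≡ 122 (mod 181)


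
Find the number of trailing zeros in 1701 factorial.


floor(1701/5) = 340
floor(1701/25) = 68
floor(1701/125) = 13
floor(1701/625) = 2
Total = 423

423 trailing zeros


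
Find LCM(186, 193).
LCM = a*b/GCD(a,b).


GCD(186, 193) = 1
LCM = 186*193/1 = 35898/1 = 35898

LCM = 35898


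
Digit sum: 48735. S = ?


4 + 8 + 7 + 3 + 5 = 27


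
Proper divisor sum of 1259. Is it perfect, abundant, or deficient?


Proper divisors: 1
Sum = 1 = 1
1 < 1259 → deficient

s(1259) = 1 (deficient)


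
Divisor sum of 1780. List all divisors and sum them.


Divisors of 1780: 1, 2, 4, 5, 10, 20, 89, 178, 356, 445, 890, 1780
Sum = 1 + 2 + 4 + 5 + 10 + 20 + 89 + 178 + 356 + 445 + 890 + 1780 = 3780

σ(1780) = 3780


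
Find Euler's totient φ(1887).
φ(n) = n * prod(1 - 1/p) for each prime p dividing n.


1887 = 3 × 17 × 37
Prime factors: 3, 17, 37
φ(1887) = 1887 × (1-1/3) × (1-1/17) × (1-1/37)
= 1887 × 2/3 × 16/17 × 36/37 = 1152

φ(1887) = 1152


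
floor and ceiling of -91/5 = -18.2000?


-91/5 = -18.2000
floor = -19
ceil = -18

floor = -19, ceil = -18


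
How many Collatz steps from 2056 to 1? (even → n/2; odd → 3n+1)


2056 → 1028 → 514 → 257 → 772 → 386 → 193 → 580 → 290 → 145 → 436 → 218 → 109 → 328 → 164 → 82 → 41 → 124 → 62 → 31 → 94 → 47 → 142 → 71 → 214 → 107 → 322 → 161 → 484 → 242 → 121 → 364 → 182 → 91 → 274 → 137 → 412 → 206 → 103 → 310 → 155 → 466 → 233 → 700 → 350 → 175 → 526 → 263 → 790 → 395 → 1186 → 593 → 1780 → 890 → 445 → 1336 → 668 → 334 → 167 → 502 → 251 → 754 → 377 → 1132 → 566 → 283 → 850 → 425 → 1276 → 638 → 319 → 958 → 479 → 1438 → 719 → 2158 → 1079 → 3238 → 1619 → 4858 → 2429 → 7288 → 3644 → 1822 → 911 → 2734 → 1367 → 4102 → 2051 → 6154 → 3077 → 9232 → 4616 → 2308 → 1154 → 577 → 1732 → 866 → 433 → 1300 → 650 → 325 → 976 → 488 → 244 → 122 → 61 → 184 → 92 → 46 → 23 → 70 → 35 → 106 → 53 → 160 → 80 → 40 → 20 → 10 → 5 → 16 → 8 → 4 → 2 → 1
Total steps = 125

125 steps


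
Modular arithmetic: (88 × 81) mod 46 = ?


88 × 81 = 7128
7128 mod 46 = 44


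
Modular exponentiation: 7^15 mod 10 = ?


7^1 mod 10 = 7
7^2 mod 10 = 9
7^3 mod 10 = 3
7^4 mod 10 = 1
7^5 mod 10 = 7
7^6 mod 10 = 9
7^7 mod 10 = 3
7^8 mod 10 = 1
7^9 mod 10 = 7
7^10 mod 10 = 9
7^11 mod 10 = 3
7^12 mod 10 = 1
7^13 mod 10 = 7
7^14 mod 10 = 9
7^15 mod 10 = 3


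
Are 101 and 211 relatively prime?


Euclidean algorithm:
211 = 2 * 101 + 9
101 = 11 * 9 + 2
9 = 4 * 2 + 1
2 = 2 * 1 + 0
GCD(101, 211) = 1

Yes, coprime (GCD = 1)


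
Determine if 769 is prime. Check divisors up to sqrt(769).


Check divisors up to sqrt(769) = 27.7308
No divisors found.
769 is prime.

Yes, 769 is prime


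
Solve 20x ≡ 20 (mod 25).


GCD(20, 25) = 5 divides 20
Divide: 4x ≡ 4 (mod 5)
x ≡ 1 (mod 5)


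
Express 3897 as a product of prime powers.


3897 / 3 = 1299
1299 / 3 = 433
433 / 433 = 1
3897 = 3^2 × 433


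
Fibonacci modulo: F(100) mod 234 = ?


F(k) mod 234 for k=1..100:
1, 1, 2, 3, 5, 8, 13, 21, 34, 55, 89, 144, 233, 143, 142, 51, 193, 10, 203, 213, 182, 161, 109, 36, 145, 181, 92, 39, 131, 170, 67, 3, 70, 73, 143, 216, 125, 107, 232, 105, 103, 208, 77, 51, 128, 179, 73, 18, 91, 109, 200, 75, 41, 116, 157, 39, 196, 1, 197, 198, 161, 125, 52, 177, 229, 172, 167, 105, 38, 143, 181, 90, 37, 127, 164, 57, 221, 44, 31, 75, 106, 181, 53, 0, 53, 53, 106, 159, 31, 190, 221, 177, 164, 107, 37, 144, 181, 91, 38, 129
F(100) mod 234 = 129


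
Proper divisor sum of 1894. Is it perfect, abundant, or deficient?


Proper divisors: 1, 2, 947
Sum = 1 + 2 + 947 = 950
950 < 1894 → deficient

s(1894) = 950 (deficient)


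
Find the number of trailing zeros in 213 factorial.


floor(213/5) = 42
floor(213/25) = 8
floor(213/125) = 1
Total = 51

51 trailing zeros


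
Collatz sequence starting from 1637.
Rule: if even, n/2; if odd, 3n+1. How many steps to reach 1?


1637 → 4912 → 2456 → 1228 → 614 → 307 → 922 → 461 → 1384 → 692 → 346 → 173 → 520 → 260 → 130 → 65 → 196 → 98 → 49 → 148 → 74 → 37 → 112 → 56 → 28 → 14 → 7 → 22 → 11 → 34 → 17 → 52 → 26 → 13 → 40 → 20 → 10 → 5 → 16 → 8 → 4 → 2 → 1
Total steps = 42

42 steps


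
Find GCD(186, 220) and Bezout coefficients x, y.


Tabular extended Euclidean (each row: r = 186*s + 220*t):
r=186, s=1, t=0
r=220, s=0, t=1
q=0: r=186, s=1, t=0   [186*(1) + 220*(0) = 186]
q=1: r=34, s=-1, t=1   [186*(-1) + 220*(1) = 34]
q=5: r=16, s=6, t=-5   [186*(6) + 220*(-5) = 16]
q=2: r=2, s=-13, t=11   [186*(-13) + 220*(11) = 2]
q=8: r=0, s=110, t=-93   [186*(110) + 220*(-93) = 0]
GCD = 2; from the row with r=2: x=-13, y=11
Check: 186*(-13) + 220*(11) = -2418 + 2420 = 2

GCD = 2, x = -13, y = 11


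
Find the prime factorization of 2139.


2139 / 3 = 713
713 / 23 = 31
31 / 31 = 1
2139 = 3 × 23 × 31


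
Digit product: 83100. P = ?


8 × 3 × 1 × 0 × 0 = 0


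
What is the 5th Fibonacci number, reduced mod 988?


F(k) mod 988 for k=1..5:
1, 1, 2, 3, 5
F(5) mod 988 = 5


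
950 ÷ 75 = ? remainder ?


950 = 75 * 12 + 50
Check: 900 + 50 = 950

q = 12, r = 50


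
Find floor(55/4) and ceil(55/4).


55/4 = 13.7500
floor = 13
ceil = 14

floor = 13, ceil = 14


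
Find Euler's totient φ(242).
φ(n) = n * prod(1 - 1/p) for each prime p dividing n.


242 = 2 × 11^2
Prime factors: 2, 11
φ(242) = 242 × (1-1/2) × (1-1/11)
= 242 × 1/2 × 10/11 = 110

φ(242) = 110


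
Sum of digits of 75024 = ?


7 + 5 + 0 + 2 + 4 = 18


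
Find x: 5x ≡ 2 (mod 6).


GCD(5, 6) = 1, unique solution
a^(-1) mod 6 = 5
x = 5 * 2 mod 6 = 4

x ≡ 4 (mod 6)


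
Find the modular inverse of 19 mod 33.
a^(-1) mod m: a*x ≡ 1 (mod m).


Use the extended Euclidean algorithm on (33, 19); each row r = 33*s + 19*t:
r=33, s=1, t=0
r=19, s=0, t=1
q=1: r=14, s=1, t=-1   [33*(1) + 19*(-1) = 14]
q=1: r=5, s=-1, t=2   [33*(-1) + 19*(2) = 5]
q=2: r=4, s=3, t=-5   [33*(3) + 19*(-5) = 4]
q=1: r=1, s=-4, t=7   [33*(-4) + 19*(7) = 1]
q=4: r=0, s=19, t=-33   [33*(19) + 19*(-33) = 0]
GCD = 1 with t = 7, so 19*(7) ≡ 1 (mod 33)
Inverse = 7 mod 33 = 7
Check: 19 * 7 = 133 ≡ 1 (mod 33)

19^(-1) ≡ 7 (mod 33)


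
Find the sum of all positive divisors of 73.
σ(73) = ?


Divisors of 73: 1, 73
Sum = 1 + 73 = 74

σ(73) = 74


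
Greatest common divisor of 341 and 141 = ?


341 = 2 * 141 + 59
141 = 2 * 59 + 23
59 = 2 * 23 + 13
23 = 1 * 13 + 10
13 = 1 * 10 + 3
10 = 3 * 3 + 1
3 = 3 * 1 + 0
GCD = 1


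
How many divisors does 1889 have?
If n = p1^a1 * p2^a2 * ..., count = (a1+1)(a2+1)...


1889 = 1889^1
d(1889) = (1+1) = 2

2 divisors


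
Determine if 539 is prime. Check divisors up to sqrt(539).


539 / 7 = 77 (exact division)
539 is NOT prime.

No, 539 is not prime


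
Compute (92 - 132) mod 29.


92 - 132 = -40
-40 mod 29 = 18


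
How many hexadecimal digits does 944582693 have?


944582693 in base 16 = 384D3025
Number of digits = 8

8 digits (base 16)


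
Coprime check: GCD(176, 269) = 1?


Euclidean algorithm:
269 = 1 * 176 + 93
176 = 1 * 93 + 83
93 = 1 * 83 + 10
83 = 8 * 10 + 3
10 = 3 * 3 + 1
3 = 3 * 1 + 0
GCD(176, 269) = 1

Yes, coprime (GCD = 1)


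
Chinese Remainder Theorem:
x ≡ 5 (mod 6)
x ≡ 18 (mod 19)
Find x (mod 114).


M = 6*19 = 114
M1 = M/6 = 19, M2 = M/19 = 6
M1^(-1) mod 6 = 1, M2^(-1) mod 19 = 16
x = 5*19*1 + 18*6*16 = 1823
1823 mod 114 = 113
Check: 113 mod 6 = 5 ✓, 113 mod 19 = 18 ✓

x ≡ 113 (mod 114)


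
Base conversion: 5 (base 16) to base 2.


5 (base 16) = 5 (decimal)
5 (decimal) = 101 (base 2)


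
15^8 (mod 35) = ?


15^1 mod 35 = 15
15^2 mod 35 = 15
15^3 mod 35 = 15
15^4 mod 35 = 15
15^5 mod 35 = 15
15^6 mod 35 = 15
15^7 mod 35 = 15
15^8 mod 35 = 15


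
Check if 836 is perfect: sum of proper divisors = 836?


Proper divisors of 836: 1, 2, 4, 11, 19, 22, 38, 44, 76, 209, 418
Sum = 1 + 2 + 4 + 11 + 19 + 22 + 38 + 44 + 76 + 209 + 418 = 844

No, 836 is not perfect (844 ≠ 836)


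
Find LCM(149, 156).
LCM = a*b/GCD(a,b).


GCD(149, 156) = 1
LCM = 149*156/1 = 23244/1 = 23244

LCM = 23244


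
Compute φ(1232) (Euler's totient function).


1232 = 2^4 × 7 × 11
Prime factors: 2, 7, 11
φ(1232) = 1232 × (1-1/2) × (1-1/7) × (1-1/11)
= 1232 × 1/2 × 6/7 × 10/11 = 480

φ(1232) = 480


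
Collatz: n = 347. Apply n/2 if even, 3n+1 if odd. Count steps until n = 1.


347 → 1042 → 521 → 1564 → 782 → 391 → 1174 → 587 → 1762 → 881 → 2644 → 1322 → 661 → 1984 → 992 → 496 → 248 → 124 → 62 → 31 → 94 → 47 → 142 → 71 → 214 → 107 → 322 → 161 → 484 → 242 → 121 → 364 → 182 → 91 → 274 → 137 → 412 → 206 → 103 → 310 → 155 → 466 → 233 → 700 → 350 → 175 → 526 → 263 → 790 → 395 → 1186 → 593 → 1780 → 890 → 445 → 1336 → 668 → 334 → 167 → 502 → 251 → 754 → 377 → 1132 → 566 → 283 → 850 → 425 → 1276 → 638 → 319 → 958 → 479 → 1438 → 719 → 2158 → 1079 → 3238 → 1619 → 4858 → 2429 → 7288 → 3644 → 1822 → 911 → 2734 → 1367 → 4102 → 2051 → 6154 → 3077 → 9232 → 4616 → 2308 → 1154 → 577 → 1732 → 866 → 433 → 1300 → 650 → 325 → 976 → 488 → 244 → 122 → 61 → 184 → 92 → 46 → 23 → 70 → 35 → 106 → 53 → 160 → 80 → 40 → 20 → 10 → 5 → 16 → 8 → 4 → 2 → 1
Total steps = 125

125 steps


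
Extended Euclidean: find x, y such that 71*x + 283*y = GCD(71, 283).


Tabular extended Euclidean (each row: r = 71*s + 283*t):
r=71, s=1, t=0
r=283, s=0, t=1
q=0: r=71, s=1, t=0   [71*(1) + 283*(0) = 71]
q=3: r=70, s=-3, t=1   [71*(-3) + 283*(1) = 70]
q=1: r=1, s=4, t=-1   [71*(4) + 283*(-1) = 1]
q=70: r=0, s=-283, t=71   [71*(-283) + 283*(71) = 0]
GCD = 1; from the row with r=1: x=4, y=-1
Check: 71*(4) + 283*(-1) = 284 - 283 = 1

GCD = 1, x = 4, y = -1


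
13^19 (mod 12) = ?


13^1 mod 12 = 1
13^2 mod 12 = 1
13^3 mod 12 = 1
13^4 mod 12 = 1
13^5 mod 12 = 1
13^6 mod 12 = 1
13^7 mod 12 = 1
13^8 mod 12 = 1
13^9 mod 12 = 1
13^10 mod 12 = 1
13^11 mod 12 = 1
13^12 mod 12 = 1
13^13 mod 12 = 1
13^14 mod 12 = 1
13^15 mod 12 = 1
13^16 mod 12 = 1
13^17 mod 12 = 1
13^18 mod 12 = 1
13^19 mod 12 = 1


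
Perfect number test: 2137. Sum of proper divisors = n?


Proper divisors of 2137: 1
Sum = 1 = 1

No, 2137 is not perfect (1 ≠ 2137)


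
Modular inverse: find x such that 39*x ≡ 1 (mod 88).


Use the extended Euclidean algorithm on (88, 39); each row r = 88*s + 39*t:
r=88, s=1, t=0
r=39, s=0, t=1
q=2: r=10, s=1, t=-2   [88*(1) + 39*(-2) = 10]
q=3: r=9, s=-3, t=7   [88*(-3) + 39*(7) = 9]
q=1: r=1, s=4, t=-9   [88*(4) + 39*(-9) = 1]
q=9: r=0, s=-39, t=88   [88*(-39) + 39*(88) = 0]
GCD = 1 with t = -9, so 39*(-9) ≡ 1 (mod 88)
Inverse = -9 mod 88 = 79
Check: 39 * 79 = 3081 ≡ 1 (mod 88)

39^(-1) ≡ 79 (mod 88)


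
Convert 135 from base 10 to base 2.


135 (base 10) = 135 (decimal)
135 (decimal) = 10000111 (base 2)


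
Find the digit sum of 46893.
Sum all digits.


4 + 6 + 8 + 9 + 3 = 30


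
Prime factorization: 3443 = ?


3443 / 11 = 313
313 / 313 = 1
3443 = 11 × 313


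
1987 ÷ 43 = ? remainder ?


1987 = 43 * 46 + 9
Check: 1978 + 9 = 1987

q = 46, r = 9


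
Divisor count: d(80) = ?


80 = 2^4 × 5^1
d(80) = (4+1) × (1+1) = 10

10 divisors


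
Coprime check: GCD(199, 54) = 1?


Euclidean algorithm:
199 = 3 * 54 + 37
54 = 1 * 37 + 17
37 = 2 * 17 + 3
17 = 5 * 3 + 2
3 = 1 * 2 + 1
2 = 2 * 1 + 0
GCD(199, 54) = 1

Yes, coprime (GCD = 1)


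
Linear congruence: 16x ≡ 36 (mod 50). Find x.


GCD(16, 50) = 2 divides 36
Divide: 8x ≡ 18 (mod 25)
x ≡ 21 (mod 25)


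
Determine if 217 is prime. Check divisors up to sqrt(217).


217 / 7 = 31 (exact division)
217 is NOT prime.

No, 217 is not prime


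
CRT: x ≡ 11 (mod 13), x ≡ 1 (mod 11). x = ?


M = 13*11 = 143
M1 = M/13 = 11, M2 = M/11 = 13
M1^(-1) mod 13 = 6, M2^(-1) mod 11 = 6
x = 11*11*6 + 1*13*6 = 804
804 mod 143 = 89
Check: 89 mod 13 = 11 ✓, 89 mod 11 = 1 ✓

x ≡ 89 (mod 143)


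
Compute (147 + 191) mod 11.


147 + 191 = 338
338 mod 11 = 8


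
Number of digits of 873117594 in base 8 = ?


873117594 in base 8 = 6402533632
Number of digits = 10

10 digits (base 8)


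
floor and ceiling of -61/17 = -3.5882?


-61/17 = -3.5882
floor = -4
ceil = -3

floor = -4, ceil = -3


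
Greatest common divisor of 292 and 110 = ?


292 = 2 * 110 + 72
110 = 1 * 72 + 38
72 = 1 * 38 + 34
38 = 1 * 34 + 4
34 = 8 * 4 + 2
4 = 2 * 2 + 0
GCD = 2


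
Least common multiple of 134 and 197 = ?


GCD(134, 197) = 1
LCM = 134*197/1 = 26398/1 = 26398

LCM = 26398


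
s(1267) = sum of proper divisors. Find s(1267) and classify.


Proper divisors: 1, 7, 181
Sum = 1 + 7 + 181 = 189
189 < 1267 → deficient

s(1267) = 189 (deficient)


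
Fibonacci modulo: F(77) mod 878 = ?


F(k) mod 878 for k=1..77:
1, 1, 2, 3, 5, 8, 13, 21, 34, 55, 89, 144, 233, 377, 610, 109, 719, 828, 669, 619, 410, 151, 561, 712, 395, 229, 624, 853, 599, 574, 295, 869, 286, 277, 563, 840, 525, 487, 134, 621, 755, 498, 375, 873, 370, 365, 735, 222, 79, 301, 380, 681, 183, 864, 169, 155, 324, 479, 803, 404, 329, 733, 184, 39, 223, 262, 485, 747, 354, 223, 577, 800, 499, 421, 42, 463, 505
F(77) mod 878 = 505


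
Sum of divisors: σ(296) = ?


Divisors of 296: 1, 2, 4, 8, 37, 74, 148, 296
Sum = 1 + 2 + 4 + 8 + 37 + 74 + 148 + 296 = 570

σ(296) = 570


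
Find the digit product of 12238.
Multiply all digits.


1 × 2 × 2 × 3 × 8 = 96


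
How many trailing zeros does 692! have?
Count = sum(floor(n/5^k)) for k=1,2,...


floor(692/5) = 138
floor(692/25) = 27
floor(692/125) = 5
floor(692/625) = 1
Total = 171

171 trailing zeros


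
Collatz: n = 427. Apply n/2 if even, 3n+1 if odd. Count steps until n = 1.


427 → 1282 → 641 → 1924 → 962 → 481 → 1444 → 722 → 361 → 1084 → 542 → 271 → 814 → 407 → 1222 → 611 → 1834 → 917 → 2752 → 1376 → 688 → 344 → 172 → 86 → 43 → 130 → 65 → 196 → 98 → 49 → 148 → 74 → 37 → 112 → 56 → 28 → 14 → 7 → 22 → 11 → 34 → 17 → 52 → 26 → 13 → 40 → 20 → 10 → 5 → 16 → 8 → 4 → 2 → 1
Total steps = 53

53 steps


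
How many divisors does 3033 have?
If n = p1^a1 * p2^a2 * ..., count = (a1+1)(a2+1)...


3033 = 3^2 × 337^1
d(3033) = (2+1) × (1+1) = 6

6 divisors


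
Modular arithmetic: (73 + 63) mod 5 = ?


73 + 63 = 136
136 mod 5 = 1


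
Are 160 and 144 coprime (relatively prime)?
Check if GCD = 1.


Euclidean algorithm:
160 = 1 * 144 + 16
144 = 9 * 16 + 0
GCD(160, 144) = 16

No, not coprime (GCD = 16)


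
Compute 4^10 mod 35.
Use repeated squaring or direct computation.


4^1 mod 35 = 4
4^2 mod 35 = 16
4^3 mod 35 = 29
4^4 mod 35 = 11
4^5 mod 35 = 9
4^6 mod 35 = 1
4^7 mod 35 = 4
4^8 mod 35 = 16
4^9 mod 35 = 29
4^10 mod 35 = 11


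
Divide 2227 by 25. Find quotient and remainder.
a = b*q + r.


2227 = 25 * 89 + 2
Check: 2225 + 2 = 2227

q = 89, r = 2


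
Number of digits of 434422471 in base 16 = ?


434422471 in base 16 = 19E4C2C7
Number of digits = 8

8 digits (base 16)


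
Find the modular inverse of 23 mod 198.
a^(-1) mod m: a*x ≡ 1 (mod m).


Use the extended Euclidean algorithm on (198, 23); each row r = 198*s + 23*t:
r=198, s=1, t=0
r=23, s=0, t=1
q=8: r=14, s=1, t=-8   [198*(1) + 23*(-8) = 14]
q=1: r=9, s=-1, t=9   [198*(-1) + 23*(9) = 9]
q=1: r=5, s=2, t=-17   [198*(2) + 23*(-17) = 5]
q=1: r=4, s=-3, t=26   [198*(-3) + 23*(26) = 4]
q=1: r=1, s=5, t=-43   [198*(5) + 23*(-43) = 1]
q=4: r=0, s=-23, t=198   [198*(-23) + 23*(198) = 0]
GCD = 1 with t = -43, so 23*(-43) ≡ 1 (mod 198)
Inverse = -43 mod 198 = 155
Check: 23 * 155 = 3565 ≡ 1 (mod 198)

23^(-1) ≡ 155 (mod 198)


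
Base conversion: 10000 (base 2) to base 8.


10000 (base 2) = 16 (decimal)
16 (decimal) = 20 (base 8)


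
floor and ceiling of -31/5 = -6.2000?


-31/5 = -6.2000
floor = -7
ceil = -6

floor = -7, ceil = -6


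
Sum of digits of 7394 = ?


7 + 3 + 9 + 4 = 23


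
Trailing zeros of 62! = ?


floor(62/5) = 12
floor(62/25) = 2
Total = 14

14 trailing zeros


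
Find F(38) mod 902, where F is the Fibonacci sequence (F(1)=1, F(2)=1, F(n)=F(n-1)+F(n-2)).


F(k) mod 902 for k=1..38:
1, 1, 2, 3, 5, 8, 13, 21, 34, 55, 89, 144, 233, 377, 610, 85, 695, 780, 573, 451, 122, 573, 695, 366, 159, 525, 684, 307, 89, 396, 485, 881, 464, 443, 5, 448, 453, 901
F(38) mod 902 = 901


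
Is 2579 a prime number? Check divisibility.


Check divisors up to sqrt(2579) = 50.7839
No divisors found.
2579 is prime.

Yes, 2579 is prime


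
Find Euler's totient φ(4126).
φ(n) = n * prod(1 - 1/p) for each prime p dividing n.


4126 = 2 × 2063
Prime factors: 2, 2063
φ(4126) = 4126 × (1-1/2) × (1-1/2063)
= 4126 × 1/2 × 2062/2063 = 2062

φ(4126) = 2062


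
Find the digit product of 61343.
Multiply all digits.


6 × 1 × 3 × 4 × 3 = 216


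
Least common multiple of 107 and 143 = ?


GCD(107, 143) = 1
LCM = 107*143/1 = 15301/1 = 15301

LCM = 15301


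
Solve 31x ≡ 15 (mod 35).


GCD(31, 35) = 1, unique solution
a^(-1) mod 35 = 26
x = 26 * 15 mod 35 = 5

x ≡ 5 (mod 35)


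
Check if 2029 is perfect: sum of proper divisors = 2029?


Proper divisors of 2029: 1
Sum = 1 = 1

No, 2029 is not perfect (1 ≠ 2029)


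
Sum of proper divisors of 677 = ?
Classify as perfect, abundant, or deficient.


Proper divisors: 1
Sum = 1 = 1
1 < 677 → deficient

s(677) = 1 (deficient)


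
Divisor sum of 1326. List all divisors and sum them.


Divisors of 1326: 1, 2, 3, 6, 13, 17, 26, 34, 39, 51, 78, 102, 221, 442, 663, 1326
Sum = 1 + 2 + 3 + 6 + 13 + 17 + 26 + 34 + 39 + 51 + 78 + 102 + 221 + 442 + 663 + 1326 = 3024

σ(1326) = 3024


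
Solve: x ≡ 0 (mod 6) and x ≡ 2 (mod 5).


M = 6*5 = 30
M1 = M/6 = 5, M2 = M/5 = 6
M1^(-1) mod 6 = 5, M2^(-1) mod 5 = 1
x = 0*5*5 + 2*6*1 = 12
12 mod 30 = 12
Check: 12 mod 6 = 0 ✓, 12 mod 5 = 2 ✓

x ≡ 12 (mod 30)


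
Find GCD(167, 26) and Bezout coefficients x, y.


Tabular extended Euclidean (each row: r = 167*s + 26*t):
r=167, s=1, t=0
r=26, s=0, t=1
q=6: r=11, s=1, t=-6   [167*(1) + 26*(-6) = 11]
q=2: r=4, s=-2, t=13   [167*(-2) + 26*(13) = 4]
q=2: r=3, s=5, t=-32   [167*(5) + 26*(-32) = 3]
q=1: r=1, s=-7, t=45   [167*(-7) + 26*(45) = 1]
q=3: r=0, s=26, t=-167   [167*(26) + 26*(-167) = 0]
GCD = 1; from the row with r=1: x=-7, y=45
Check: 167*(-7) + 26*(45) = -1169 + 1170 = 1

GCD = 1, x = -7, y = 45


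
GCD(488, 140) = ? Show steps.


488 = 3 * 140 + 68
140 = 2 * 68 + 4
68 = 17 * 4 + 0
GCD = 4


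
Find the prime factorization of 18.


18 / 2 = 9
9 / 3 = 3
3 / 3 = 1
18 = 2 × 3^2


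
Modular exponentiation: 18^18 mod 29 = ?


18^1 mod 29 = 18
18^2 mod 29 = 5
18^3 mod 29 = 3
18^4 mod 29 = 25
18^5 mod 29 = 15
18^6 mod 29 = 9
18^7 mod 29 = 17
18^8 mod 29 = 16
18^9 mod 29 = 27
18^10 mod 29 = 22
18^11 mod 29 = 19
18^12 mod 29 = 23
18^13 mod 29 = 8
18^14 mod 29 = 28
18^15 mod 29 = 11
18^16 mod 29 = 24
18^17 mod 29 = 26
18^18 mod 29 = 4


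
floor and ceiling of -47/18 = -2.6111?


-47/18 = -2.6111
floor = -3
ceil = -2

floor = -3, ceil = -2


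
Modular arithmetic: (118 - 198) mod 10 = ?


118 - 198 = -80
-80 mod 10 = 0


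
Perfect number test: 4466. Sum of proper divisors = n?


Proper divisors of 4466: 1, 2, 7, 11, 14, 22, 29, 58, 77, 154, 203, 319, 406, 638, 2233
Sum = 1 + 2 + 7 + 11 + 14 + 22 + 29 + 58 + 77 + 154 + 203 + 319 + 406 + 638 + 2233 = 4174

No, 4466 is not perfect (4174 ≠ 4466)


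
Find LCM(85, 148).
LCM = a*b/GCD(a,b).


GCD(85, 148) = 1
LCM = 85*148/1 = 12580/1 = 12580

LCM = 12580


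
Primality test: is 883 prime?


Check divisors up to sqrt(883) = 29.7153
No divisors found.
883 is prime.

Yes, 883 is prime


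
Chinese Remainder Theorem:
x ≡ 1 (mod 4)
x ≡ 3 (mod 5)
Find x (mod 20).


M = 4*5 = 20
M1 = M/4 = 5, M2 = M/5 = 4
M1^(-1) mod 4 = 1, M2^(-1) mod 5 = 4
x = 1*5*1 + 3*4*4 = 53
53 mod 20 = 13
Check: 13 mod 4 = 1 ✓, 13 mod 5 = 3 ✓

x ≡ 13 (mod 20)
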